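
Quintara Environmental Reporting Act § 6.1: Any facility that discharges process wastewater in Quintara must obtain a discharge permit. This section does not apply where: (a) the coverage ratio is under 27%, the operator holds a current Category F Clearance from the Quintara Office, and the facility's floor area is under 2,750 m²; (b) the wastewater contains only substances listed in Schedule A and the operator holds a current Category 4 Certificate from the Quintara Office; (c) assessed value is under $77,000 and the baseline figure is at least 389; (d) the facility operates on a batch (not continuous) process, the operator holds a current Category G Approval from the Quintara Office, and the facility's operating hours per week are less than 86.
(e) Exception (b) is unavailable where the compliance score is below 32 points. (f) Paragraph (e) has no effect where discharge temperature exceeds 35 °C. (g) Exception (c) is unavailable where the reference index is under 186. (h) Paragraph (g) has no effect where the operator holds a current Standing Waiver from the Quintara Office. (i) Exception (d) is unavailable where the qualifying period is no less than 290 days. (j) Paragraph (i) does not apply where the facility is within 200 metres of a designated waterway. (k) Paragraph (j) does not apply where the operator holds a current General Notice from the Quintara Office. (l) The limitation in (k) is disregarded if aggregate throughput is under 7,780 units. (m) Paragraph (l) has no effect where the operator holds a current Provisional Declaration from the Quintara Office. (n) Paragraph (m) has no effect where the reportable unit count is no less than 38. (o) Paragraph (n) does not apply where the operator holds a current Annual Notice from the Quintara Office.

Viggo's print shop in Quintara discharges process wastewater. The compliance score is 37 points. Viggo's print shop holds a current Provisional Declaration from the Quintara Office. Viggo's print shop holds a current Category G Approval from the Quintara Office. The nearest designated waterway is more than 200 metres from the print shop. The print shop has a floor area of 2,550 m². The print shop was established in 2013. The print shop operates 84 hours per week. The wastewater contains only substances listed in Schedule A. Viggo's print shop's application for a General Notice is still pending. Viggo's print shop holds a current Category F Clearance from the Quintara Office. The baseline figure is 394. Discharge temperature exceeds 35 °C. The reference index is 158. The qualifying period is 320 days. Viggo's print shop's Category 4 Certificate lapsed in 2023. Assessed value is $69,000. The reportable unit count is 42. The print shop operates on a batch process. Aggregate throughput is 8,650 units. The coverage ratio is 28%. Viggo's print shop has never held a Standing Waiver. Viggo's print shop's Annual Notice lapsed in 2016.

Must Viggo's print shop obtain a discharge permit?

Exception (a) requires that the coverage ratio is under 27%; but the coverage ratio is 28%, not under 27%, so (a) is unavailable.
Exception (b) requires that the operator holds a current Category 4 Certificate from the Quintara Office; but the Category 4 Certificate is not current, so (b) is unavailable.
All of (c)'s requirements are met (assessed value is $69,000, under the $77,000 limit; the baseline figure is 394, meeting the 389 threshold). Turning to paragraphs (g)–(h): (g) operates against (c): the reference index is 158, under the 186 limit. (h), which would lift (g), is not triggered — there is no Standing Waiver in force. (c) is therefore removed.
All of (d)'s requirements are met (the facility operates on a batch process; a current Category G Approval is held; the facility's operating hours per week are 84, less than the 86 limit). Turning to paragraphs (i)–(o): (i) operates against (d): the qualifying period is 320 days, meeting the 290 days threshold. (j) is not triggered (the print shop is more than 200 m from any designated waterway), so (i) stands. So (d) is unavailable.
None of the exceptions is available; § 6.1 applies in full.

Yes — Viggo's print shop must obtain a discharge permit.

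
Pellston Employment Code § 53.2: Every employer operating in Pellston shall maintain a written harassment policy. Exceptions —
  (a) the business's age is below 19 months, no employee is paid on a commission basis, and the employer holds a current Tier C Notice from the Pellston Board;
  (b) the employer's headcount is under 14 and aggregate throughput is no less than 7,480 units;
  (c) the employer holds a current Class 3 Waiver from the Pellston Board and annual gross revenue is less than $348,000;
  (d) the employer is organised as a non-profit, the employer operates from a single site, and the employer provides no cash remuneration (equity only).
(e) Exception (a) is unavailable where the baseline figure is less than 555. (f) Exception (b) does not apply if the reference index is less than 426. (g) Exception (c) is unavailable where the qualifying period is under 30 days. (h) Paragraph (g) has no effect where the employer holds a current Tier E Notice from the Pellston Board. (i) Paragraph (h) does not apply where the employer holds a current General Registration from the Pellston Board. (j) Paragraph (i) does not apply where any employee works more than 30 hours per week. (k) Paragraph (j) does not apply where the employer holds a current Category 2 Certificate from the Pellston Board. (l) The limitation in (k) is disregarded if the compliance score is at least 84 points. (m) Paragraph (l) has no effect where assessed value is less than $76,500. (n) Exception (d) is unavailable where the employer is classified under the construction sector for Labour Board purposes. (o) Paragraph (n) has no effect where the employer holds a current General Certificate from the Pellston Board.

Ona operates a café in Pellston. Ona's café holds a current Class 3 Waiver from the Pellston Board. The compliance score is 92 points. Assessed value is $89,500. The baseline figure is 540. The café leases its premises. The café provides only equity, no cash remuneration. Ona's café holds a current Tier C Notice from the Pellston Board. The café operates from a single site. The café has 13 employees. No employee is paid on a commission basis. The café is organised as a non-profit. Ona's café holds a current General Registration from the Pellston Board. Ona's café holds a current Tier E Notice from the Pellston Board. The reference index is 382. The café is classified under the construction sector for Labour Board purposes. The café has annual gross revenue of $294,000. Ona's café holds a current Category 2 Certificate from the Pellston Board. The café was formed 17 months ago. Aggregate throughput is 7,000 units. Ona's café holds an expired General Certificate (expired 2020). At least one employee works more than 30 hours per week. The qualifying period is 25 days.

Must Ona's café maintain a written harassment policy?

Exception (a) is satisfied on its face — the business's age is 17 months, below the 19 months limit; no employee is paid on commission; a current Tier C Notice is held. But applying paragraph (e): (e) applies — the baseline figure is 540, less than the 555 limit. (a) is therefore removed.
Exception (b) requires that aggregate throughput is no less than 7,480 units; but aggregate throughput is 7,000 units, short of 7,480 units, so (b) is unavailable.
Exception (c) is satisfied on its face — a current Class 3 Waiver is held; annual gross revenue is $294,000, less than the $348,000 limit. Applying paragraphs (g)–(m): (g) would limit (c) — the qualifying period is 25 days, under the 30 days limit — but (h) sets (g) aside: (h) operates against (g): a current Tier E Notice is held. (i) operates (a current General Registration is held), but is set aside by (j): (j) operates against (i): at least one employee exceeds 30 hours/week. (k) is triggered (a current Category 2 Certificate is held), but is displaced by (l): (l) operates against (k): the compliance score is 92 points, meeting the 84 points threshold. (m) is not engaged (assessed value is $89,500, not less than $76,500), so (l) stands. So (c) applies.
All of (d)'s requirements are met (the employer is a non-profit; the employer operates from a single site; remuneration is equity-only). However, paragraphs (n)–(o) must be considered: (n) operates against (d): the café is classified under the construction sector. (o), which would lift (n), is not engaged — no current General Certificate is held. Exception (d) does not apply.

No — exception (c) applies; Ona's café is not required to maintain a written harassment policy.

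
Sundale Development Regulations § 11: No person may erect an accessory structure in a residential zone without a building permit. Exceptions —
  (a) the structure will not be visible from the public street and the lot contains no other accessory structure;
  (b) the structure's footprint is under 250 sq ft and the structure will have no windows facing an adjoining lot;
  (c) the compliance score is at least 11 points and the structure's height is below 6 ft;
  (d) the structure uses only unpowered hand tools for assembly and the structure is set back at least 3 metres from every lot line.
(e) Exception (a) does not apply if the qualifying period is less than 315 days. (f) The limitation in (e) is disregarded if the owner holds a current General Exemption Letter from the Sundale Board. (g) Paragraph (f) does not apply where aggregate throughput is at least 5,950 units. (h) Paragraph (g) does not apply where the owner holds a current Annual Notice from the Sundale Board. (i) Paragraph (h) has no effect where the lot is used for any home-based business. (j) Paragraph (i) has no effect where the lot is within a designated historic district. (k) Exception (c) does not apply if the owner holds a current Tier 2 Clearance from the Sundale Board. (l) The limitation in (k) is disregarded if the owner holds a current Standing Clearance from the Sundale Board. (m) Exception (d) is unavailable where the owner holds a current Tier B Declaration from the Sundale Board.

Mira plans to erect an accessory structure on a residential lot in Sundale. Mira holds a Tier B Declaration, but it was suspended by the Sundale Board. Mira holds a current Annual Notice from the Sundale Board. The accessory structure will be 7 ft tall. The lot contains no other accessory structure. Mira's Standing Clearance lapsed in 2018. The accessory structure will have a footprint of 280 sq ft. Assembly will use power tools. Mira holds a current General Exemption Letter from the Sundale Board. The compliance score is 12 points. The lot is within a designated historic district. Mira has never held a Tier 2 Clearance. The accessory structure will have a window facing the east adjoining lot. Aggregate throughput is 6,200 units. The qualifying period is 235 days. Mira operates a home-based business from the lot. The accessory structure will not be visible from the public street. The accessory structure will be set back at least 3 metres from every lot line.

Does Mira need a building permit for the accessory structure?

No — exception (a) applies; Mira does not need a building permit.

Exception (a): the structure will not be visible from the street; the lot has no other accessory structure — every condition holds. Considering the limiting provisions: (e) applies (the qualifying period is 235 days, less than the 315 days limit), but is overridden by (f): (f) is engaged — a current General Exemption Letter is held. (g) would limit (f) — aggregate throughput is 6,200 units, meeting the 5,950 units threshold — but (h) sets (g) aside: (h) applies — a current Annual Notice is held. (i) would limit (h) — a home-based business operates on the lot — but (j) sets (i) aside: (j) operates — the lot is in a historic district. Exception (a) stands.
Exception (b) fails — the structure's footprint is 280 sq ft, not under 250 sq ft.
Exception (c) requires that the structure's height is below 6 ft; but the structure's height is 7 ft, not below 6 ft, so (c) is unavailable.
Exception (d) does not apply: assembly uses power tools.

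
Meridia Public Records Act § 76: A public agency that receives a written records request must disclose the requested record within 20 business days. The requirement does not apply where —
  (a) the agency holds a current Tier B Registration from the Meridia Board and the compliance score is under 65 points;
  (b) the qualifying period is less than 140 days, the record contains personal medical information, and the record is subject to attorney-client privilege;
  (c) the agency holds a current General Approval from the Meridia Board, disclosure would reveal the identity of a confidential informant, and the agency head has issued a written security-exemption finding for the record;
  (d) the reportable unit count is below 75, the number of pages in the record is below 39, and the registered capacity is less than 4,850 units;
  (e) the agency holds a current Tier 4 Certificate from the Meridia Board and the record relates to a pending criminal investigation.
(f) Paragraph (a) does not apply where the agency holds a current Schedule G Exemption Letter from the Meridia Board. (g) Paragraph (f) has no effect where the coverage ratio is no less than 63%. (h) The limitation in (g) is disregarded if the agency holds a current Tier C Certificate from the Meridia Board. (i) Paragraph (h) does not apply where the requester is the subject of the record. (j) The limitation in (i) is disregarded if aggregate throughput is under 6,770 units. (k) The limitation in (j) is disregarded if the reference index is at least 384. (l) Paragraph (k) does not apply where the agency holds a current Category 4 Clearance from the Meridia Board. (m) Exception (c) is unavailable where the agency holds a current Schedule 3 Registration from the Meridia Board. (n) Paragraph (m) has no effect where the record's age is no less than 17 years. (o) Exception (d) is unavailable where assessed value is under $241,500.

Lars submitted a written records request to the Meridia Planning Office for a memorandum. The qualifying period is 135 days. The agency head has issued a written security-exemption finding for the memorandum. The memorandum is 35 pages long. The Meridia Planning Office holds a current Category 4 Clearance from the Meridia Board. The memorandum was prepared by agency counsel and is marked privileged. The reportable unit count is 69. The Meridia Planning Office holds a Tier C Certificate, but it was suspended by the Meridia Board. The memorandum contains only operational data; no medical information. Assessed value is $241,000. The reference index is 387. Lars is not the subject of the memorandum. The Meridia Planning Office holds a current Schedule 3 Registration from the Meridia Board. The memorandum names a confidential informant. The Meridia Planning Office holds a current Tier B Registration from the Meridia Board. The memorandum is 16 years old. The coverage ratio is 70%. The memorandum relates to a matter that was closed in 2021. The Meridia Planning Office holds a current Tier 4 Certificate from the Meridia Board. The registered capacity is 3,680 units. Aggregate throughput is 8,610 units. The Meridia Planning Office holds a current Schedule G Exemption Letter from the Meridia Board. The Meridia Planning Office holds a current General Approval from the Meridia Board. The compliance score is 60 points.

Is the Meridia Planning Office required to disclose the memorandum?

All of (a)'s requirements are met (a current Tier B Registration is held; the compliance score is 60 points, under the 65 points limit). Considering the limiting provisions: (f) would limit (a) — a current Schedule G Exemption Letter is held — but (g) sets (f) aside: (g) operates — the coverage ratio is 70%, meeting the 63% threshold. (h) does not operate here (there is no Tier C Certificate in force), so (g) stands. (a) remains available.
Exception (b) does not apply: the memorandum contains only operational data.
Exception (c): a current General Approval is held; the memorandum names a confidential informant; a written security-exemption finding has been issued — every condition holds. But: (m) operates against (c): a current Schedule 3 Registration is held. (n) is not triggered (the record's age is 16 years, short of 17 years), so (m) stands. Exception (c) does not apply.
Exception (d)'s conditions are all satisfied: the reportable unit count is 69, below the 75 limit; the number of pages in the record is 35, below the 39 limit; the registered capacity is 3,680 units, less than the 4,850 units limit. However, paragraph (o) must be considered: (o) operates against (d): assessed value is $241,000, under the $241,500 limit. (d) is therefore removed.
Exception (e) fails — the memorandum relates to a closed matter.

No — exception (a) applies; the Meridia Planning Office is not required to disclose the memorandum.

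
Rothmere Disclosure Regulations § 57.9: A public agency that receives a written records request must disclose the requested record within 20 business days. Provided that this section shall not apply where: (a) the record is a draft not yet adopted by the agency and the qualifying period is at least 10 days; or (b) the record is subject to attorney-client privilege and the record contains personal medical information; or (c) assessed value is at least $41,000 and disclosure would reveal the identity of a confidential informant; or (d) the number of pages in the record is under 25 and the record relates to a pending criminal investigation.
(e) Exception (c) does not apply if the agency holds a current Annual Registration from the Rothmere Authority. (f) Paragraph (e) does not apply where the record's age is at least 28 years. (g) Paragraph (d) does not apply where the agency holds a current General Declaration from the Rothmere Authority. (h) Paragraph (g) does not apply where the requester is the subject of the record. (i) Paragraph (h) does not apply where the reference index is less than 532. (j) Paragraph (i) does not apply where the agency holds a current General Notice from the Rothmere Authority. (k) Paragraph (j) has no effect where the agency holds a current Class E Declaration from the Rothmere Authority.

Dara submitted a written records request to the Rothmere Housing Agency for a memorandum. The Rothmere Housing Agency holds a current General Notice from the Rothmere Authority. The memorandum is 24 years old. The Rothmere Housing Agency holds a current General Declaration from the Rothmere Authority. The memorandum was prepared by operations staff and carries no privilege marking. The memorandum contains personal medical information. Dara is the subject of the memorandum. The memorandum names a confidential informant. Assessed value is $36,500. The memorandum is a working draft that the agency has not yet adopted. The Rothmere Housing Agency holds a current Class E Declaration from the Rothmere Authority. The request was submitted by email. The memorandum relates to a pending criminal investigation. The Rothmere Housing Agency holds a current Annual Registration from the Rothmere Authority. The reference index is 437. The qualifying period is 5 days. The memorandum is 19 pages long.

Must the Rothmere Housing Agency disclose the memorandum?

Exception (a) does not apply: the qualifying period is 5 days, short of 10 days.
Exception (b) fails — the memorandum carries no privilege marking.
Exception (c) does not apply: assessed value is $36,500, short of $41,000.
Exception (d)'s conditions are all satisfied: the number of pages in the record is 19, under the 25 limit; the memorandum relates to a pending investigation. However, paragraphs (g)–(k) must be considered: (g) operates against (d): a current General Declaration is held. (h) is engaged (Dara is the subject of the memorandum), but yields to (i): (i) operates against (h): the reference index is 437, less than the 532 limit. (j) would limit (i) — a current General Notice is held — but (k) sets (j) aside: (k) operates against (j): a current Class E Declaration is held. Exception (d) does not apply.
Every exception is unavailable, so the rule governs.

Yes — the Rothmere Housing Agency must disclose the memorandum.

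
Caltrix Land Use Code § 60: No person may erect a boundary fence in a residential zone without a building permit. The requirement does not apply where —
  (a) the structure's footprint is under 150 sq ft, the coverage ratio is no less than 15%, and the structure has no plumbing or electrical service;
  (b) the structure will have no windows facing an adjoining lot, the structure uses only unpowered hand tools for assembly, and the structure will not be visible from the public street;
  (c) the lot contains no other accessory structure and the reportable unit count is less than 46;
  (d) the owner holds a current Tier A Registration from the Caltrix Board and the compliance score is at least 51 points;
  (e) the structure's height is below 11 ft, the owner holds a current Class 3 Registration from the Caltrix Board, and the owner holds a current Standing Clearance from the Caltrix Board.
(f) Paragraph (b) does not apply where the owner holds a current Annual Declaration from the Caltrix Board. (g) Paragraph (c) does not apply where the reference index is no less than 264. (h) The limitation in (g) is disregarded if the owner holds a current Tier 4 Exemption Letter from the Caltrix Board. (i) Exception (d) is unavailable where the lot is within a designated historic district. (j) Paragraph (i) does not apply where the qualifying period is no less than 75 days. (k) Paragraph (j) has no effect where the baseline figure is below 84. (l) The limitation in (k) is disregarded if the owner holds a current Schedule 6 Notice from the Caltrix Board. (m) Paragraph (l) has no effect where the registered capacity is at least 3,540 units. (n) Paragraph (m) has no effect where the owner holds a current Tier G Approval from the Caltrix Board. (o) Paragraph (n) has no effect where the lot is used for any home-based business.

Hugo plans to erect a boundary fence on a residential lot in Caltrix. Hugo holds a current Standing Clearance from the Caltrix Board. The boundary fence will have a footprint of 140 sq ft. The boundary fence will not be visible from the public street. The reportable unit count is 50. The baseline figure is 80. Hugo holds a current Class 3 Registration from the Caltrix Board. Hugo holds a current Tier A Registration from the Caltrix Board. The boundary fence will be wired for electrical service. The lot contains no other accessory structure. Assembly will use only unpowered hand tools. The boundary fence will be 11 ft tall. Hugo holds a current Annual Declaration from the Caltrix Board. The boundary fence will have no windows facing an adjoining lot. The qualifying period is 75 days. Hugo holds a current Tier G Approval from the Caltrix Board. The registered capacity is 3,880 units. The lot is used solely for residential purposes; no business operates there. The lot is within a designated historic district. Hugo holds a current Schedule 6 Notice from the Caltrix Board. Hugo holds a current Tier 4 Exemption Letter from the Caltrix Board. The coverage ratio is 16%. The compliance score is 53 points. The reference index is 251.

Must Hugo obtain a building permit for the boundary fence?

Exception (a) fails — electrical service is planned.
Exception (b): no windows face an adjoining lot; assembly uses only hand tools; the structure will not be visible from the street — every condition holds. However, paragraph (f) must be considered: (f) operates — a current Annual Declaration is held. So (b) is unavailable.
Exception (c) requires that the reportable unit count is less than 46; but the reportable unit count is 50, not less than 46, so (c) is unavailable.
Exception (d) is satisfied on its face — a current Tier A Registration is held; the compliance score is 53 points, meeting the 51 points threshold. As to paragraphs (i)–(o): (i) would limit (d) — the lot is in a historic district — but (j) sets (i) aside: (j) operates against (i): the qualifying period is 75 days, meeting the 75 days threshold. (k) is engaged (the baseline figure is 80, below the 84 limit), but is displaced by (l): (l) operates against (k): a current Schedule 6 Notice is held. (m) would limit (l) — the registered capacity is 3,880 units, meeting the 3,540 units threshold — but (n) sets (m) aside: (n) operates against (m): a current Tier G Approval is held. (o), which would lift (n), does not operate here — the lot is solely residential. So (d) applies.
Exception (e) fails — the structure's height is 11 ft, not below 11 ft.

No — exception (d) applies; Hugo does not need a building permit.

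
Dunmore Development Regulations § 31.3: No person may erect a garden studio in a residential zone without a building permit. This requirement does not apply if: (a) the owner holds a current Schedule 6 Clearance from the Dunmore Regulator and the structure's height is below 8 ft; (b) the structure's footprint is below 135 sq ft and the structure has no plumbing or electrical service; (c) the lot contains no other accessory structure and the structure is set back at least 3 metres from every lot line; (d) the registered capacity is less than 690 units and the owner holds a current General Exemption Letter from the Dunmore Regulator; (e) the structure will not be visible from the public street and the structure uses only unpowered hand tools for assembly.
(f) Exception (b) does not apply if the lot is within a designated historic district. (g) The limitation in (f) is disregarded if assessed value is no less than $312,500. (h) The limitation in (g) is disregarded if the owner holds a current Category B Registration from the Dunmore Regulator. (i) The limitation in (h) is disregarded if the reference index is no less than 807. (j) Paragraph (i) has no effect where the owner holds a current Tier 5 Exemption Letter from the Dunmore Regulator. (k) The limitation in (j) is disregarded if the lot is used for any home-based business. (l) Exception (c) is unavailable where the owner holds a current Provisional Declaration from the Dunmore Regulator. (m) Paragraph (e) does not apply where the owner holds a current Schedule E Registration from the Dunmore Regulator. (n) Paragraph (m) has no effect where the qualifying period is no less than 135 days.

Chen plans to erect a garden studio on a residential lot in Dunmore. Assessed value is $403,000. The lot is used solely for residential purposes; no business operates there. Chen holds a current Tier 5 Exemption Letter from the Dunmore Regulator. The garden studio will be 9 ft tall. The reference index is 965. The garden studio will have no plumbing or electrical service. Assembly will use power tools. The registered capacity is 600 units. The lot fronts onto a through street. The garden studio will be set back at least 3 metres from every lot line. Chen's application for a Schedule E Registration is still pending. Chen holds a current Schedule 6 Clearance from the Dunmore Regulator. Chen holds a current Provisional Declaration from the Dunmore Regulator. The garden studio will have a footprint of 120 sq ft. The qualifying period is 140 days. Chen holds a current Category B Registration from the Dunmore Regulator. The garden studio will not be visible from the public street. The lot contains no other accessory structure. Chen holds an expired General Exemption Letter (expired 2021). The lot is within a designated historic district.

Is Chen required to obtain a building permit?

Yes — Chen must obtain a building permit.

Exception (a) does not apply: the structure's height is 9 ft, not below 8 ft.
Exception (b): the structure's footprint is 120 sq ft, below the 135 sq ft limit; there is no plumbing or electrical service — every condition holds. But applying paragraphs (f)–(k): (f) operates against (b): the lot is in a historic district. (g) is engaged (assessed value is $403,000, meeting the $312,500 threshold), but yields to (h): (h) operates against (g): a current Category B Registration is held. (i) operates (the reference index is 965, meeting the 807 threshold), but is set aside by (j): (j) is triggered — a current Tier 5 Exemption Letter is held. (k), which would lift (j), is not triggered — the lot is solely residential. Exception (b) does not apply.
Exception (c): the lot has no other accessory structure; the setback is at least 3 m on every side — every condition holds. But: (l) operates against (c): a current Provisional Declaration is held. (c) is therefore removed.
Exception (d) requires that the owner holds a current General Exemption Letter from the Dunmore Regulator; but the General Exemption Letter is not current, so (d) is unavailable.
Exception (e) fails — assembly uses power tools.
No exception is made out. Chen falls within the general rule.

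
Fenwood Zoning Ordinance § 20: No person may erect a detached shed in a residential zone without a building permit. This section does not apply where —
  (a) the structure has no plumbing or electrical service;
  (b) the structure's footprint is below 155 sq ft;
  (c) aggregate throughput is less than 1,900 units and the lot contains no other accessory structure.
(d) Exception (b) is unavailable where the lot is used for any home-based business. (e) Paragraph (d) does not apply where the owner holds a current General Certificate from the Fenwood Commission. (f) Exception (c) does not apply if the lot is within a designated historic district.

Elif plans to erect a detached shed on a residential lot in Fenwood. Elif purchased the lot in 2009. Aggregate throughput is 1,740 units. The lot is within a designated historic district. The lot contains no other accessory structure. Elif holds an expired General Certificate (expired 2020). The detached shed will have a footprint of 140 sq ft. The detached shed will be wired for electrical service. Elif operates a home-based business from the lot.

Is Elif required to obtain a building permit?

Exception (a) requires that the structure has no plumbing or electrical service; but electrical service is planned, so (a) is unavailable.
Exception (b) is satisfied on its face — the structure's footprint is 140 sq ft, below the 155 sq ft limit. However, paragraphs (d)–(e) must be considered: (d) operates against (b): a home-based business operates on the lot. (e), which would lift (d), is inapplicable — no current General Certificate is held. So (b) is unavailable.
Exception (c): aggregate throughput is 1,740 units, less than the 1,900 units limit; the lot has no other accessory structure — every condition holds. But: (f) operates against (c): the lot is in a historic district. So (c) is unavailable.
No exception displaces § 20.

Yes — Elif must obtain a building permit.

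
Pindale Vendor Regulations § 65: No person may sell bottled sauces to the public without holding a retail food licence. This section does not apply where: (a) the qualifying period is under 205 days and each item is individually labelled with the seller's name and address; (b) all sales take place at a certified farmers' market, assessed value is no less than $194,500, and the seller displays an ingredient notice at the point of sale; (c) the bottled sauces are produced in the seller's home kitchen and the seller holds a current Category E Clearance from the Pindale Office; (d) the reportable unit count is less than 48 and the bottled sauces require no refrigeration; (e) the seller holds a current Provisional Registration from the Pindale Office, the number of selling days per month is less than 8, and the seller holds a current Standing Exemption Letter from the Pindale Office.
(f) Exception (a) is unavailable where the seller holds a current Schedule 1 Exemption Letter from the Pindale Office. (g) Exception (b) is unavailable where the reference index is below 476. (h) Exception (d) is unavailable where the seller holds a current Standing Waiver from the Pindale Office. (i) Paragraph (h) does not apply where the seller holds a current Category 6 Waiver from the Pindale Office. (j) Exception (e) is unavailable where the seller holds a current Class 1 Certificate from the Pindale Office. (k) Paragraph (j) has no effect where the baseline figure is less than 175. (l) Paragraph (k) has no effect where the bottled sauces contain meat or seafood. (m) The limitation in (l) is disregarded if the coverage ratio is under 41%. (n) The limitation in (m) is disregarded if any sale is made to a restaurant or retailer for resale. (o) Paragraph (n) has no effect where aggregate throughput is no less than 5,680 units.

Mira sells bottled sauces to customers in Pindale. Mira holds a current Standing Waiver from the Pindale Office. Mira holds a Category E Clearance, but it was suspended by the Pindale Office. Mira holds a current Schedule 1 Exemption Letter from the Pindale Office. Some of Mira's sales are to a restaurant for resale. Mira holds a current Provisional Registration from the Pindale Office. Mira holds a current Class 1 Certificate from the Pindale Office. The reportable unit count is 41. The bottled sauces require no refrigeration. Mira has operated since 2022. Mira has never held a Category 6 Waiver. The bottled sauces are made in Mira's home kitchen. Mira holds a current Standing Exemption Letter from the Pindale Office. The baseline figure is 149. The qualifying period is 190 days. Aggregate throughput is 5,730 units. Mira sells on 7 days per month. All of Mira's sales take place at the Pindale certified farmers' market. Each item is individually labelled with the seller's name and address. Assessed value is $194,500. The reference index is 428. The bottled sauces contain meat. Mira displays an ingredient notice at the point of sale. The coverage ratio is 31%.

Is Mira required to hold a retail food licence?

No — exception (e) applies; Mira is not required to hold a retail food licence.

Exception (a)'s conditions are all satisfied: the qualifying period is 190 days, under the 205 days limit; items are individually labelled. Turning to paragraph (f): (f) operates against (a): a current Schedule 1 Exemption Letter is held. (a) is therefore removed.
Exception (b): all sales are at a certified farmers' market; assessed value is $194,500, meeting the $194,500 threshold; an ingredient notice is displayed — every condition holds. But applying paragraph (g): (g) is triggered — the reference index is 428, below the 476 limit. (b) is therefore removed.
Exception (c) does not apply: the Category E Clearance is not current.
All of (d)'s requirements are met (the reportable unit count is 41, less than the 48 limit; the bottled sauces are shelf-stable). But applying paragraphs (h)–(i): (h) operates against (d): a current Standing Waiver is held. (i) is not triggered (no current Category 6 Waiver is held), so (h) stands. So (d) is unavailable.
Exception (e): a current Provisional Registration is held; the number of selling days per month is 7, less than the 8 limit; a current Standing Exemption Letter is held — every condition holds. Under paragraphs (j)–(o): (j) would limit (e) — a current Class 1 Certificate is held — but (k) sets (j) aside: (k) operates against (j): the baseline figure is 149, less than the 175 limit. (l) would limit (k) — the bottled sauces contain meat — but (m) sets (l) aside: (m) operates against (l): the coverage ratio is 31%, under the 41% limit. (n) is engaged (some sales are to a restaurant for resale), but is overridden by (o): (o) operates — aggregate throughput is 5,730 units, meeting the 5,680 units threshold. So (e) applies.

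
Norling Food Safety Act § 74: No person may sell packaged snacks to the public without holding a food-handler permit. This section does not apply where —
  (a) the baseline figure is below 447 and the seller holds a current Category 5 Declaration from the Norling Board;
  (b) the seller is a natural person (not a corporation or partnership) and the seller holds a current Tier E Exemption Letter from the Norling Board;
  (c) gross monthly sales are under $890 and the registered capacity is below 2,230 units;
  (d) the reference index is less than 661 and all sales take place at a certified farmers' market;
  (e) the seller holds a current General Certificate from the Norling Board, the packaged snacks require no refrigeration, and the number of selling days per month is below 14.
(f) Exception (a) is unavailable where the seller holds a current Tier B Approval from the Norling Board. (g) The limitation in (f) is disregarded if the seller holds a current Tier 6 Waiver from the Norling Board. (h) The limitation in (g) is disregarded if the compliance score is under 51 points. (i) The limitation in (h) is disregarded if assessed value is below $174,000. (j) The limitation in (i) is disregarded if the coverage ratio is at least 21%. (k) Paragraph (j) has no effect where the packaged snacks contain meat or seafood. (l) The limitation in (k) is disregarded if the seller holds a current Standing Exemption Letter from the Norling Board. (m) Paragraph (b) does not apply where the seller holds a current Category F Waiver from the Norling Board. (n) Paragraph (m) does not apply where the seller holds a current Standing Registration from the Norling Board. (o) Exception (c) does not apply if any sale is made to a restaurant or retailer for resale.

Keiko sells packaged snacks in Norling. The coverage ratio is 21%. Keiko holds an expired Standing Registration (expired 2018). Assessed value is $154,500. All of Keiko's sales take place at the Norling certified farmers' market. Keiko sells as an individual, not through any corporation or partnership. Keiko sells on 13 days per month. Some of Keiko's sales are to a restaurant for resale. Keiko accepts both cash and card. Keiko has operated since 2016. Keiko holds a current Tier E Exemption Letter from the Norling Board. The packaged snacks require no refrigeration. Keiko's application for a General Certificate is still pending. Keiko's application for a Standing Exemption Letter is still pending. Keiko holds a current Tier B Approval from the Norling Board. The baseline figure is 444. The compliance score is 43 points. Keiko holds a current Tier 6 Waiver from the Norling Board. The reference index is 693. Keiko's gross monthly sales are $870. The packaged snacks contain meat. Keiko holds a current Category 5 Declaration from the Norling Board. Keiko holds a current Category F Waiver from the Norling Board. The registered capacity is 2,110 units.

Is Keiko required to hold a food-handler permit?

No — exception (a) applies; Keiko is not required to hold a food-handler permit.

Exception (a) is satisfied on its face — the baseline figure is 444, below the 447 limit; a current Category 5 Declaration is held. Under paragraphs (f)–(l): (f) operates (a current Tier B Approval is held), but is overridden by (g): (g) applies — a current Tier 6 Waiver is held. (h) would limit (g) — the compliance score is 43 points, under the 51 points limit — but (i) sets (h) aside: (i) operates against (h): assessed value is $154,500, below the $174,000 limit. (j) would limit (i) — the coverage ratio is 21%, meeting the 21% threshold — but (k) sets (j) aside: (k) operates — the packaged snacks contain meat. (l), which would lift (k), is inapplicable — no current Standing Exemption Letter is held. Exception (a) stands.
Exception (b)'s conditions are all satisfied: the seller is a natural person; a current Tier E Exemption Letter is held. Turning to paragraphs (m)–(n): (m) operates — a current Category F Waiver is held. (n) is inapplicable (the Standing Registration is not current), so (m) stands. Exception (b) does not apply.
Exception (c) is satisfied on its face — gross monthly sales are $870, under the $890 limit; the registered capacity is 2,110 units, below the 2,230 units limit. Turning to paragraph (o): (o) operates against (c): some sales are to a restaurant for resale. So (c) is unavailable.
Exception (d) does not apply: the reference index is 693, not less than 661.
Exception (e) does not apply: no current General Certificate is held.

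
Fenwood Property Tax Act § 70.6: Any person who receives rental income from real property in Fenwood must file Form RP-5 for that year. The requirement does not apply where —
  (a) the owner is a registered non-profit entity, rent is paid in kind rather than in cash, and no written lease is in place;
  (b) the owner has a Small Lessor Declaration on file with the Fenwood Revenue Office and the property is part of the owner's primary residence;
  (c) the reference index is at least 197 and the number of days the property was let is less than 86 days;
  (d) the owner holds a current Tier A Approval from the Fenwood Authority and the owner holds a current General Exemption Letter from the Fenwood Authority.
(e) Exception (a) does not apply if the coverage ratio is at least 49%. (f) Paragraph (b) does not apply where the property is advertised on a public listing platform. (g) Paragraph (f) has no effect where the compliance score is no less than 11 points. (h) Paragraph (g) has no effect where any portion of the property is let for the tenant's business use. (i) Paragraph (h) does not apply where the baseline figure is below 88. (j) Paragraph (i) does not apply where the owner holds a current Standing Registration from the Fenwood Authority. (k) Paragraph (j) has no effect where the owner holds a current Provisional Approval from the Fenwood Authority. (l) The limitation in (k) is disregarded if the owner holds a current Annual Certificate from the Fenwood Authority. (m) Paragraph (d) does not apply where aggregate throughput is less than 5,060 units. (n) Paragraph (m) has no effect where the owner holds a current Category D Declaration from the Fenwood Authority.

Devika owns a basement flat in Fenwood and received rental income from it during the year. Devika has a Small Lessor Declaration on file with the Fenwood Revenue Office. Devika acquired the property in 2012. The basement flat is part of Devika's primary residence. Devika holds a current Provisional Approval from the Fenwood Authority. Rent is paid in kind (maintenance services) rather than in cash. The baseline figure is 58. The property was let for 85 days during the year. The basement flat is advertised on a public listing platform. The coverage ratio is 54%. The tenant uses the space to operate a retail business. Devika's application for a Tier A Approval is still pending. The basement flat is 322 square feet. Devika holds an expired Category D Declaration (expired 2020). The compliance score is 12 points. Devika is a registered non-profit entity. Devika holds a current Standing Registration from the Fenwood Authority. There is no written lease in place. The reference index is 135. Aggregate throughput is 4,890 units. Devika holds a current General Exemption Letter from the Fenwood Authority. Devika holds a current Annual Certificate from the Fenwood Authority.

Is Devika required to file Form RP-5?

Yes — Devika must file Form RP-5.

Exception (a): Devika is a registered non-profit; rent is paid in kind; there is no written lease — every condition holds. Turning to paragraph (e): (e) operates against (a): the coverage ratio is 54%, meeting the 49% threshold. (a) is therefore removed.
Exception (b): a Small Lessor Declaration is on file; the basement flat is part of the primary residence — every condition holds. But applying paragraphs (f)–(l): (f) is triggered — the property is publicly advertised. (g) would limit (f) — the compliance score is 12 points, meeting the 11 points threshold — but (h) sets (g) aside: (h) applies — the space is let for business use. (i) is triggered (the baseline figure is 58, below the 88 limit), but is displaced by (j): (j) is engaged — a current Standing Registration is held. (k) would limit (j) — a current Provisional Approval is held — but (l) sets (k) aside: (l) operates — a current Annual Certificate is held. (b) is therefore removed.
Exception (c) requires that the reference index is at least 197; but the reference index is 135, short of 197, so (c) is unavailable.
Exception (d) requires that the owner holds a current Tier A Approval from the Fenwood Authority; but there is no Tier A Approval in force, so (d) is unavailable.
None of the exceptions is available; § 70.6 applies in full.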